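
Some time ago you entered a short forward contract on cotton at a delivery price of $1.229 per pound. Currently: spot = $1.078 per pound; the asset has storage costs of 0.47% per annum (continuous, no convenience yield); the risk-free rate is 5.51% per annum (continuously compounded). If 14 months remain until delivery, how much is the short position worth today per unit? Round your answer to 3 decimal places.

$0.069 per pound

Current fair forward for the remaining 14 months: F = S·e^((r + u)·T), (r + u) = 0.0551 + 0.0047 = 0.0598
F = 1.078 · e^(0.0598 × 14/12) = 1.078 × 1.072258 = 1.1559
Value of long forward = (F − K)·e^(−rT) = (1.1559 − 1.229) · e^(−0.0551·14/12)
= -0.0731 × 0.937739 = -0.069
Short position value = −(long value) = $0.069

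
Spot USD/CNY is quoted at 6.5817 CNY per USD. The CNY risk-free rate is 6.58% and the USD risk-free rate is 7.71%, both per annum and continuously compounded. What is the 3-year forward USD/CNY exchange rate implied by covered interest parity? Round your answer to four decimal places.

6.3623

F = S·e^((r_CNY − r_USD)T) = 6.5817 · e^((0.0658 − 0.0771) × 3)
= 6.5817 · e^-0.033900 = 6.5817 × 0.966668
F = 6.3623 CNY per USD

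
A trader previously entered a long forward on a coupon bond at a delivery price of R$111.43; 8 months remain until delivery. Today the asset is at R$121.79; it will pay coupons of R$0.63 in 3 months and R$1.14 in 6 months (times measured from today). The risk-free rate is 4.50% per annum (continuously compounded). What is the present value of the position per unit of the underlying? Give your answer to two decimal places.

PV(remaining coupons) I = 0.63·e^(−0.0450·3/12) + 1.14·e^(−0.0450·6/12) = 1.7376
Current forward F = (S − I)·e^(rT) = (121.79 − 1.7376)·e^(0.0450·8/12) = 120.0524 × 1.030455 = 123.7086
Value (long) = (F − K)·e^(−rT) = (123.7086 − 111.43) × 0.970446 = 11.9157
Value = R$11.92

R$11.92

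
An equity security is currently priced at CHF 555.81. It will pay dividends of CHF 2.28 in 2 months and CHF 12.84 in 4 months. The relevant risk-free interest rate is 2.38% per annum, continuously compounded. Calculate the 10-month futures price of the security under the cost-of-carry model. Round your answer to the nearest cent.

PV(dividends) I = 2.28·e^(−0.0238·2/12) + 12.84·e^(−0.0238·4/12)
I = 2.2710 + 12.7385 = 15.0095
F = (S − I)·e^(rT) = (555.81 − 15.0095) · e^(0.0238·10/12)
= 540.8005 · e^0.019833 = 540.8005 × 1.020031 = CHF 551.63

CHF 551.63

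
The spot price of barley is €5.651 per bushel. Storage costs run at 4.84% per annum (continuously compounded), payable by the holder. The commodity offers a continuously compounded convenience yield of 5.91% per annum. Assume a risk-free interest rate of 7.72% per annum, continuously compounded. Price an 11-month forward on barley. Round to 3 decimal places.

Net carry = r + u − y = 0.0772 + 0.0484 − 0.0591 = 0.0665
F = S·e^((r+u−y)T) = 5.651 · e^(0.0665 × 11/12) = 5.651 · e^0.060958
= 5.651 × 1.062854 = €6.006 per bushel

€6.006 per bushel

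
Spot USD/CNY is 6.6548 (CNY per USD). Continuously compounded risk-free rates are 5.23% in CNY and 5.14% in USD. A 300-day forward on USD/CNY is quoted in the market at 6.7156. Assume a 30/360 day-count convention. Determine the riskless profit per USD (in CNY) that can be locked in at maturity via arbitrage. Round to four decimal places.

Fair forward: F* = S·e^(carry·T), with carry = (r_CNY − r_USD) = 0.0523 − 0.0514 = 0.0009
F* = 6.6548 · e^(0.0009 × 300/360) = 6.6548 · e^0.000750 = 6.6548 × 1.000750 = 6.6598
Market 6.7156 > fair 6.6598: forward overpriced → cash-and-carry (buy spot, short the forward).
At maturity, profit = |F_mkt − F*| = |6.7156 − 6.6598| = 0.0558 per USD (in CNY)

0.0558 per USD (in CNY)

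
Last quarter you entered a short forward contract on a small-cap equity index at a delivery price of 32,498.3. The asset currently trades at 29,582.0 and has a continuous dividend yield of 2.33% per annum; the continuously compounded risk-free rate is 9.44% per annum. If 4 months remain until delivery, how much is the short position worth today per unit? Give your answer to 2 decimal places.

2138.47

Current fair forward for the remaining 4 months: F = S·e^((r − q)·T), (r − q) = 0.0944 − 0.0233 = 0.0711
F = 29582.0 · e^(0.0711 × 4/12) = 29582.0 × 1.02398308 = 30291.4675
Value of long forward = (F − K)·e^(−rT) = (30291.4675 − 32498.3) · e^(−0.0944·4/12)
= -2206.8325 × 0.96902326 = -2138.47
Short position value = −(long value) = 2138.47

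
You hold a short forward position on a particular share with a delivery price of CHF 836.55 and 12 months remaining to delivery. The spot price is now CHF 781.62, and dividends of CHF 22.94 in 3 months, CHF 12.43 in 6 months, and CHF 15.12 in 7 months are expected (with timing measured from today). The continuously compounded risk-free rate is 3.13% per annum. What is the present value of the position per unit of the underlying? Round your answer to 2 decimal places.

CHF 79.00

PV(remaining dividends) I = 22.94·e^(−0.0313·3/12) + 12.43·e^(−0.0313·6/12) + 15.12·e^(−0.0313·7/12) = 49.8446
Current forward F = (S − I)·e^(rT) = (781.62 − 49.8446)·e^(0.0313·12/12) = 731.7754 × 1.031795 = 755.0422
Value (long) = (F − K)·e^(−rT) = (755.0422 − 836.55) × 0.969185 = -78.9961
Short position value = −(long value) = CHF 79.00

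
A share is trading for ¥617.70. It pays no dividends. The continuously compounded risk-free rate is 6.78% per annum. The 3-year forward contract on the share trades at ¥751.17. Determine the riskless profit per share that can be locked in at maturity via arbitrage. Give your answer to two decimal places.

Fair forward: F* = S·e^(carry·T), with carry = r = 0.0678
F* = 617.70 · e^(0.0678 × 3) = 617.70 · e^0.203400 = 617.70 × 1.225563 = ¥757.0303
Market ¥751.17 < fair ¥757.0303: forward underpriced → reverse cash-and-carry (short spot, go long the forward).
At maturity, profit = |F_mkt − F*| = |751.17 − 757.0303| = ¥5.86 per share

¥5.86 per share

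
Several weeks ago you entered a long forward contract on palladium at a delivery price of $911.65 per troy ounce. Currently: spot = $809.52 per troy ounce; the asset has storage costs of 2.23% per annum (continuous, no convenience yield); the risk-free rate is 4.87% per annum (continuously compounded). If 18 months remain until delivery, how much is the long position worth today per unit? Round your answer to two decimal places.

-$10.37 per troy ounce

Current fair forward for the remaining 18 months: F = S·e^((r + u)·T), (r + u) = 0.0487 + 0.0223 = 0.0710
F = 809.52 · e^(0.0710 × 18/12) = 809.52 × 1.112378 = 900.4922
Value of long forward = (F − K)·e^(−rT) = (900.4922 − 911.65) · e^(−0.0487·18/12)
= -11.1578 × 0.929554 = -10.37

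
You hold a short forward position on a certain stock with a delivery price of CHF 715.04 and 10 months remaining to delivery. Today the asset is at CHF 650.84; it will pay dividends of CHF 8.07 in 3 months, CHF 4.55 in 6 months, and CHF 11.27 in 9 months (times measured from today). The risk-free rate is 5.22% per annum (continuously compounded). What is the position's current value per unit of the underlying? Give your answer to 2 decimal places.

PV(remaining dividends) I = 8.07·e^(−0.0522·3/12) + 4.55·e^(−0.0522·6/12) + 11.27·e^(−0.0522·9/12) = 23.2355
Current forward F = (S − I)·e^(rT) = (650.84 − 23.2355)·e^(0.0522·10/12) = 627.6045 × 1.044460 = 655.5078
Value (long) = (F − K)·e^(−rT) = (655.5078 − 715.04) × 0.957433 = -56.9981
Short position value = −(long value) = CHF 57.00

CHF 57.00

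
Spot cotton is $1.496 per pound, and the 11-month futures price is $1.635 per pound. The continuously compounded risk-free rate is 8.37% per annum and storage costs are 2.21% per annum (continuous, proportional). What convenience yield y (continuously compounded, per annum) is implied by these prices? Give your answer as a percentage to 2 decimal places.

F = S·e^((r+u−y)T) ⇒ (r+u−y) = ln(F/S)/T
ln(1.635/1.496) = 0.088848; /T ⇒ 0.096925
y = r + u − ln(F/S)/T = 0.0837 + 0.0221 − 0.096925 = 0.008875
y = 0.89%

0.89%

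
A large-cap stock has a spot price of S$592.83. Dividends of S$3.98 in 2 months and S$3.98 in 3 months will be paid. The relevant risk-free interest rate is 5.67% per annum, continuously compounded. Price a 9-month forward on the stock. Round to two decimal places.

PV(dividends) I = 3.98·e^(−0.0567·2/12) + 3.98·e^(−0.0567·3/12)
I = 3.9426 + 3.9240 = 7.8666
F = (S − I)·e^(rT) = (592.83 − 7.8666) · e^(0.0567·9/12)
= 584.9634 · e^0.042525 = 584.9634 × 1.043442 = S$610.38

S$610.38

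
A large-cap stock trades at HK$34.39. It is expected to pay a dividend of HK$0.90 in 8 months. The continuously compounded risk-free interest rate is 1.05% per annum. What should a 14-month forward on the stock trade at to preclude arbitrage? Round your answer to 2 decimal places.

PV(dividends) I = 0.90·e^(−0.0105·8/12)
I = 0.8937
F = (S − I)·e^(rT) = (34.39 − 0.8937) · e^(0.0105·14/12)
= 33.4963 · e^0.012250 = 33.4963 × 1.012325 = HK$33.91

HK$33.91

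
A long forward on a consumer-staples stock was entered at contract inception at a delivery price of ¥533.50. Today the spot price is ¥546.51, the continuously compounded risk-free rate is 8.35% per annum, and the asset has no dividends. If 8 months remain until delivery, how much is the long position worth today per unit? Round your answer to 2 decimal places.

¥41.90

Current fair forward for the remaining 8 months: F = S·e^(r·T), r = 0.0835
F = 546.51 · e^(0.0835 × 8/12) = 546.51 × 1.057245 = 577.7950
Value of long forward = (F − K)·e^(−rT) = (577.7950 − 533.50) · e^(−0.0835·8/12)
= 44.2950 × 0.945854 = 41.90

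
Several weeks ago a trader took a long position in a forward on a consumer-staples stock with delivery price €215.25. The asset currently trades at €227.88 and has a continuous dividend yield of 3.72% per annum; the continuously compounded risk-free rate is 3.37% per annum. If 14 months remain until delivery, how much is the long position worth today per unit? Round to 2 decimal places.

Current fair forward for the remaining 14 months: F = S·e^((r − q)·T), (r − q) = 0.0337 − 0.0372 = -0.0035
F = 227.88 · e^(-0.0035 × 14/12) = 227.88 × 0.995925 = 226.9514
Value of long forward = (F − K)·e^(−rT) = (226.9514 − 215.25) · e^(−0.0337·14/12)
= 11.7014 × 0.961446 = 11.25

€11.25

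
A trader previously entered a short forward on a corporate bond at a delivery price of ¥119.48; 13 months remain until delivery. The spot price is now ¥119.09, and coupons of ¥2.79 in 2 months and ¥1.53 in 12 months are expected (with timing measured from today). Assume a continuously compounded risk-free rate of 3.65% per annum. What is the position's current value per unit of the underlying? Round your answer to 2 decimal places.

PV(remaining coupons) I = 2.79·e^(−0.0365·2/12) + 1.53·e^(−0.0365·12/12) = 4.2482
Current forward F = (S − I)·e^(rT) = (119.09 − 4.2482)·e^(0.0365·13/12) = 114.8418 × 1.040334 = 119.4738
Value (long) = (F − K)·e^(−rT) = (119.4738 − 119.48) × 0.961230 = -0.0060
Short position value = −(long value) = ¥0.01

¥0.01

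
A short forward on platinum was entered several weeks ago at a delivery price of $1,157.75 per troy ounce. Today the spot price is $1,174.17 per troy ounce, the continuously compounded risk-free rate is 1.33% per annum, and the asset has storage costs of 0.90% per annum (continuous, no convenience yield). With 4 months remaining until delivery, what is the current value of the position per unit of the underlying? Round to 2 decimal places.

-$25.07 per troy ounce

Current fair forward for the remaining 4 months: F = S·e^((r + u)·T), (r + u) = 0.0133 + 0.0090 = 0.0223
F = 1174.17 · e^(0.0223 × 4/12) = 1174.17 × 1.00746103 = 1182.9305
Value of long forward = (F − K)·e^(−rT) = (1182.9305 − 1157.75) · e^(−0.0133·4/12)
= 25.1805 × 0.99557648 = 25.07
Short position value = −(long value) = -$25.07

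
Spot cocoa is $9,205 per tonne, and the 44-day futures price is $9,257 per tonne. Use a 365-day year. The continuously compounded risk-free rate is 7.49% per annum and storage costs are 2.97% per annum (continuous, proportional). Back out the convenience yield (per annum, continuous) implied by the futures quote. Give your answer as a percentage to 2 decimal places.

5.79%

F = S·e^((r+u−y)T) ⇒ (r+u−y) = ln(F/S)/T
ln(9257/9205) = 0.005633; /T ⇒ 0.046728
y = r + u − ln(F/S)/T = 0.0749 + 0.0297 − 0.046728 = 0.057872
y = 5.79%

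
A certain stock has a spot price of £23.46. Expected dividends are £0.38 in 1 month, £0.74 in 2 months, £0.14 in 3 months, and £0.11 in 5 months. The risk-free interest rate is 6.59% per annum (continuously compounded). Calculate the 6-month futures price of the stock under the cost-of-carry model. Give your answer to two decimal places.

PV(dividends) I = 0.38·e^(−0.0659·1/12) + 0.74·e^(−0.0659·2/12) + 0.14·e^(−0.0659·3/12) + 0.11·e^(−0.0659·5/12)
I = 0.3779 + 0.7319 + 0.1377 + 0.1070 = 1.3545
F = (S − I)·e^(rT) = (23.46 − 1.3545) · e^(0.0659·6/12)
= 22.1055 · e^0.032950 = 22.1055 × 1.033499 = £22.85

£22.85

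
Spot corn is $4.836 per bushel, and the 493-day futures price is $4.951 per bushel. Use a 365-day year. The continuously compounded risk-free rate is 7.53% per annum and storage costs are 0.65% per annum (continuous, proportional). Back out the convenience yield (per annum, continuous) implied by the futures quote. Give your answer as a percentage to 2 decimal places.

6.44%

F = S·e^((r+u−y)T) ⇒ (r+u−y) = ln(F/S)/T
ln(4.951/4.836) = 0.023502; /T ⇒ 0.017400
y = r + u − ln(F/S)/T = 0.0753 + 0.0065 − 0.017400 = 0.064400
y = 6.44%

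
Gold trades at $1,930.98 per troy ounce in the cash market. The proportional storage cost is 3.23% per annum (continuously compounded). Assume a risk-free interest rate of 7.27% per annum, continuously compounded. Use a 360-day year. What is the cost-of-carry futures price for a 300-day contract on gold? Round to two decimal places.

$2,107.55 per troy ounce

Net carry = r + u − y = 0.0727 + 0.0323 − 0.0000 = 0.1050
F = S·e^((r+u−y)T) = 1930.98 · e^(0.1050 × 300/360) = 1930.98 · e^0.08750000
= 1930.98 × 1.09144226 = $2,107.55 per troy ounce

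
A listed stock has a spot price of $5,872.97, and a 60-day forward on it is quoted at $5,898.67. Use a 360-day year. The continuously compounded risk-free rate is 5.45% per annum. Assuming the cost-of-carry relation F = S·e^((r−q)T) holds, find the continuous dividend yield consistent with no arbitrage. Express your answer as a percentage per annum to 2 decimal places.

From F = S·e^((r−q)T): (r − q) = ln(F/S)/T
ln(5898.67/5872.97) = ln(1.004376) = 0.004366
(r − q) = 0.004366 / (60/360) = 0.026196
q = r − ln(F/S)/T = 0.0545 − 0.026196 = 0.028304
q = 2.83%

2.83%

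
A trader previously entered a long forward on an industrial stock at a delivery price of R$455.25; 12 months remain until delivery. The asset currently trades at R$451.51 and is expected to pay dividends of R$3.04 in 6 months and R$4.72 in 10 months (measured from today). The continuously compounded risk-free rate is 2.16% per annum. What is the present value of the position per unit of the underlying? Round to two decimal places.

PV(remaining dividends) I = 3.04·e^(−0.0216·6/12) + 4.72·e^(−0.0216·10/12) = 7.6431
Current forward F = (S − I)·e^(rT) = (451.51 − 7.6431)·e^(0.0216·12/12) = 443.8669 × 1.021835 = 453.5587
Value (long) = (F − K)·e^(−rT) = (453.5587 − 455.25) × 0.978632 = -1.6552
Value = -R$1.66

-R$1.66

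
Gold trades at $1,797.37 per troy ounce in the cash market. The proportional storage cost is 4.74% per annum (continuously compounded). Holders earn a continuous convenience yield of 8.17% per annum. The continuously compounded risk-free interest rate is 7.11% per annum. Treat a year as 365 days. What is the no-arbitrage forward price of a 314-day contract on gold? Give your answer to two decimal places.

Net carry = r + u − y = 0.0711 + 0.0474 − 0.0817 = 0.0368
F = S·e^((r+u−y)T) = 1797.37 · e^(0.0368 × 314/365) = 1797.37 · e^0.03165808
= 1797.37 × 1.03216453 = $1,855.18 per troy ounce

$1,855.18 per troy ounce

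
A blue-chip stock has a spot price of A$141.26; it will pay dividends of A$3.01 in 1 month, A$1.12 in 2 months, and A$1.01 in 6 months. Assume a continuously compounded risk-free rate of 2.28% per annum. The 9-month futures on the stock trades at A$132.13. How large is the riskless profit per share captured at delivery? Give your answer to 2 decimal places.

A$6.36 per share

PV(dividends) I = 3.01·e^(−0.0228·1/12) + 1.12·e^(−0.0228·2/12) + 1.01·e^(−0.0228·6/12) = 5.1186
Fair futures F* = (S − I)·e^(rT) = (141.26 − 5.1186)·e^0.017100 = 136.1414 × 1.017247 = 138.4894
Market A$132.13 < fair 138.4894: forward underpriced → reverse cash-and-carry (short the stock, invest proceeds at r, pay the dividends, go long the forward).
Profit at T = |F_mkt − F*| = |132.13 − 138.4894| = A$6.36 per share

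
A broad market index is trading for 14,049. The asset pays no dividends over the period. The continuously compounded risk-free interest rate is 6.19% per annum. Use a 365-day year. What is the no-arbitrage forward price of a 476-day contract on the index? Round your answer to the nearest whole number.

F = S·e^(rT) = 14049 · e^(0.0619 × 476/365)
= 14049 · e^0.080724 = 14049 × 1.084072
F = 15,230

15,230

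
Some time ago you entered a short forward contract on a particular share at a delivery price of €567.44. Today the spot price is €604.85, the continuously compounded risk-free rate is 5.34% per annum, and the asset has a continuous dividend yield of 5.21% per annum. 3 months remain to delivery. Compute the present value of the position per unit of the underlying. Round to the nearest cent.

Current fair forward for the remaining 3 months: F = S·e^((r − q)·T), (r − q) = 0.0534 − 0.0521 = 0.0013
F = 604.85 · e^(0.0013 × 3/12) = 604.85 × 1.000325 = 605.0466
Value of long forward = (F − K)·e^(−rT) = (605.0466 − 567.44) · e^(−0.0534·3/12)
= 37.6066 × 0.986739 = 37.11
Short position value = −(long value) = -€37.11

-€37.11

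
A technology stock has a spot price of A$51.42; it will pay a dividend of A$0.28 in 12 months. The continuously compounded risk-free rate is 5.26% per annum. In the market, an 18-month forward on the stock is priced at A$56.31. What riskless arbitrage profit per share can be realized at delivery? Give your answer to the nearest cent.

A$0.96 per share

PV(dividends) I = 0.28·e^(−0.0526·12/12) = 0.2657
Fair forward F* = (S − I)·e^(rT) = (51.42 − 0.2657)·e^0.078900 = 51.1543 × 1.082096 = 55.3539
Market A$56.31 > fair 55.3539: forward overpriced → cash-and-carry (borrow at r, buy the stock and collect the dividends, short the forward).
Profit at T = |F_mkt − F*| = |56.31 − 55.3539| = A$0.96 per share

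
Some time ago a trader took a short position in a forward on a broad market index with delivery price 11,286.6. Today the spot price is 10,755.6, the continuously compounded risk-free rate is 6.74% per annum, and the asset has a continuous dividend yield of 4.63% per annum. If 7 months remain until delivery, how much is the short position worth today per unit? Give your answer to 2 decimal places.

382.46

Current fair forward for the remaining 7 months: F = S·e^((r − q)·T), (r − q) = 0.0674 − 0.0463 = 0.0211
F = 10755.6 · e^(0.0211 × 7/12) = 10755.6 × 1.01238439 = 10888.8015
Value of long forward = (F − K)·e^(−rT) = (10888.8015 − 11286.6) · e^(−0.0674·7/12)
= -397.7985 × 0.96144620 = -382.46
Short position value = −(long value) = 382.46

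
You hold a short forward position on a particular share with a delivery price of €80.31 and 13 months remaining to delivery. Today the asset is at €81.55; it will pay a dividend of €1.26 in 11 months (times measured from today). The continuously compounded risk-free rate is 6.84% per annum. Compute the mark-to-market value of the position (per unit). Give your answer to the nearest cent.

-€5.79

PV(remaining dividends) I = 1.26·e^(−0.0684·11/12) = 1.1834
Current forward F = (S − I)·e^(rT) = (81.55 − 1.1834)·e^(0.0684·13/12) = 80.3666 × 1.076914 = 86.5479
Value (long) = (F − K)·e^(−rT) = (86.5479 − 80.31) × 0.928579 = 5.7924
Short position value = −(long value) = -€5.79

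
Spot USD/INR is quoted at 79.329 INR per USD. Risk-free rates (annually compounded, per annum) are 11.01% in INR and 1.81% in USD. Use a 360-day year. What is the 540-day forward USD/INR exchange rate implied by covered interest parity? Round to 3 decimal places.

90.321

By covered interest parity, F = S · (1+r_INR)^T / (1+r_USD)^T
= 79.329 × 1.169616 / 1.027272 = 79.329 × 1.138565
F = 90.321 INR per USD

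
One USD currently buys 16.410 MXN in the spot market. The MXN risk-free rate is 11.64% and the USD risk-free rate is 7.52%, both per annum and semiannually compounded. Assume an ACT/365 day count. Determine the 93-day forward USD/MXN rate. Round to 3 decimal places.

16.575

By covered interest parity, F = S · (1+r_MXN/2)^(2T) / (1+r_USD/2)^(2T)
= 16.410 × 1.029247 / 1.018987 = 16.410 × 1.010069
F = 16.575 MXN per USD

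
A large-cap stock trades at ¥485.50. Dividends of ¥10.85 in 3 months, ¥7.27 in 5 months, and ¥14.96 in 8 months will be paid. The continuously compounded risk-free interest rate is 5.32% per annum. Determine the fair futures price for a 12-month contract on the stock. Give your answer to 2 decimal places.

¥478.01

PV(dividends) I = 10.85·e^(−0.0532·3/12) + 7.27·e^(−0.0532·5/12) + 14.96·e^(−0.0532·8/12)
I = 10.7067 + 7.1106 + 14.4387 = 32.2560
F = (S − I)·e^(rT) = (485.50 − 32.2560) · e^(0.0532·12/12)
= 453.2440 · e^0.053200 = 453.2440 × 1.054641 = ¥478.01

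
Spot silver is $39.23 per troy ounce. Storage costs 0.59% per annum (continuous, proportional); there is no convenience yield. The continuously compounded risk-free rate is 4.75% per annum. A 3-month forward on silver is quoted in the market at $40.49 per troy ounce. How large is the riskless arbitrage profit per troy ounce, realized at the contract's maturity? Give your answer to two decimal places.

$0.73 per troy ounce

Fair forward: F* = S·e^(carry·T), with carry = (r + u) = 0.0475 + 0.0059 = 0.0534
F* = 39.23 · e^(0.0534 × 3/12) = 39.23 · e^0.013350 = 39.23 × 1.013440 = $39.7573
Market $40.49 > fair $39.7573: forward overpriced → cash-and-carry (buy spot, short the forward).
At maturity, profit = |F_mkt − F*| = |40.49 − 39.7573| = $0.73 per troy ounce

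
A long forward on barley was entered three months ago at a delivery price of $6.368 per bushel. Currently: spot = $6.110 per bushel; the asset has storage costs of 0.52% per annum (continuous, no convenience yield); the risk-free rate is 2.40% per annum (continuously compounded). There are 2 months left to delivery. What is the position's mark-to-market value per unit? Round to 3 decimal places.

Current fair forward for the remaining 2 months: F = S·e^((r + u)·T), (r + u) = 0.0240 + 0.0052 = 0.0292
F = 6.110 · e^(0.0292 × 2/12) = 6.110 × 1.004879 = 6.1398
Value of long forward = (F − K)·e^(−rT) = (6.1398 − 6.368) · e^(−0.0240·2/12)
= -0.2282 × 0.996008 = -0.227

-$0.227 per bushel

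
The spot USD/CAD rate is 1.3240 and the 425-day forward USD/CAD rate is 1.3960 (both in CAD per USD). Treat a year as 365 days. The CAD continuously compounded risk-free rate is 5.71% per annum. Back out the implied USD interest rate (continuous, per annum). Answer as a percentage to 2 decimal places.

1.16%

F = S·e^((r_CAD − r_USD)T) ⇒ r_USD = r_CAD − ln(F/S)/T
ln(1.3960/1.3240) = 0.052954; /(425/365) = 0.045478
r_USD = 0.0571 − 0.045478 = 0.011622
r_USD = 1.16%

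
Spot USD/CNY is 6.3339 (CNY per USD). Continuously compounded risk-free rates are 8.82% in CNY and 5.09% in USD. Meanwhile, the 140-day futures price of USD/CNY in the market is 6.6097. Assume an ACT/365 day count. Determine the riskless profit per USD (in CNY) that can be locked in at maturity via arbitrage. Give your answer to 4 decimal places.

Fair futures: F* = S·e^(carry·T), with carry = (r_CNY − r_USD) = 0.0882 − 0.0509 = 0.0373
F* = 6.3339 · e^(0.0373 × 140/365) = 6.3339 · e^0.014307 = 6.3339 × 1.014410 = 6.4252
Market 6.6097 > fair 6.4252: forward overpriced → cash-and-carry (buy spot, short the forward).
At maturity, profit = |F_mkt − F*| = |6.6097 − 6.4252| = 0.1845 per USD (in CNY)

0.1845 per USD (in CNY)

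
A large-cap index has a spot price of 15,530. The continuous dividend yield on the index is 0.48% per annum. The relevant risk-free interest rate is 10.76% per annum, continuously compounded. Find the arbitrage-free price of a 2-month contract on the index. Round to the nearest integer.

15,798

F = S·e^((r − q)T) = 15530 · e^((0.1076 − 0.0048) × 2/12)
= 15530 · e^0.017133 = 15530 × 1.017281
F = 15,798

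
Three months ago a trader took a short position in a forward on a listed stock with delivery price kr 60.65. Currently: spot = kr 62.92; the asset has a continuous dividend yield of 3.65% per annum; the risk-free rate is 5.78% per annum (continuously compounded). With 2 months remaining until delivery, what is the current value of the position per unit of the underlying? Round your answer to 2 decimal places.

Current fair forward for the remaining 2 months: F = S·e^((r − q)·T), (r − q) = 0.0578 − 0.0365 = 0.0213
F = 62.92 · e^(0.0213 × 2/12) = 62.92 × 1.003556 = 63.1437
Value of long forward = (F − K)·e^(−rT) = (63.1437 − 60.65) · e^(−0.0578·2/12)
= 2.4937 × 0.990413 = 2.47
Short position value = −(long value) = -kr 2.47

-kr 2.47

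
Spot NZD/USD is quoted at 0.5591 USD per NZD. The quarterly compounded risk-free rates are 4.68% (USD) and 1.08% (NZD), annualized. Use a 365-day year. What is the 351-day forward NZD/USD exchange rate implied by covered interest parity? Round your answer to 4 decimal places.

0.5787

By covered interest parity, F = S · (1+r_USD/4)^(4T) / (1+r_NZD/4)^(4T)
= 0.5591 × 1.045760 / 1.010426 = 0.5591 × 1.034969
F = 0.5787 USD per NZD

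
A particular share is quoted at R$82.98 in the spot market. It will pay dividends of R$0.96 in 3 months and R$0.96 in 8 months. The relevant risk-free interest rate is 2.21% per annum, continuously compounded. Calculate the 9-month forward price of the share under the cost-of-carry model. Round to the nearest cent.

PV(dividends) I = 0.96·e^(−0.0221·3/12) + 0.96·e^(−0.0221·8/12)
I = 0.9547 + 0.9460 = 1.9007
F = (S − I)·e^(rT) = (82.98 − 1.9007) · e^(0.0221·9/12)
= 81.0793 · e^0.016575 = 81.0793 × 1.016713 = R$82.43

R$82.43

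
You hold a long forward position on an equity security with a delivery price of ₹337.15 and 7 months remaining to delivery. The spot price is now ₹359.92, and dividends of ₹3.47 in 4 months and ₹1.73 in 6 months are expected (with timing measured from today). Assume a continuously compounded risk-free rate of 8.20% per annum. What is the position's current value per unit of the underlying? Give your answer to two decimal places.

PV(remaining dividends) I = 3.47·e^(−0.0820·4/12) + 1.73·e^(−0.0820·6/12) = 5.0369
Current forward F = (S − I)·e^(rT) = (359.92 − 5.0369)·e^(0.0820·7/12) = 354.8831 × 1.048996 = 372.2710
Value (long) = (F − K)·e^(−rT) = (372.2710 − 337.15) × 0.953293 = 33.4806
Value = ₹33.48

₹33.48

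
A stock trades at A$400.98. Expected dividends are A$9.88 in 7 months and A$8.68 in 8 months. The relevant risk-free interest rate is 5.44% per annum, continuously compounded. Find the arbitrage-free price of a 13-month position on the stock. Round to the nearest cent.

PV(dividends) I = 9.88·e^(−0.0544·7/12) + 8.68·e^(−0.0544·8/12)
I = 9.5714 + 8.3708 = 17.9422
F = (S − I)·e^(rT) = (400.98 − 17.9422) · e^(0.0544·13/12)
= 383.0378 · e^0.058933 = 383.0378 × 1.060704 = A$406.29

A$406.29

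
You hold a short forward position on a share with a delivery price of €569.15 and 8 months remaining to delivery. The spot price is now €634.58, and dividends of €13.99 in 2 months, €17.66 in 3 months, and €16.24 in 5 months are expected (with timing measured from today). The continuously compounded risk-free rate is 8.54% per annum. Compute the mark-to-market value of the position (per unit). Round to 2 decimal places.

-€50.18

PV(remaining dividends) I = 13.99·e^(−0.0854·2/12) + 17.66·e^(−0.0854·3/12) + 16.24·e^(−0.0854·5/12) = 46.7515
Current forward F = (S − I)·e^(rT) = (634.58 − 46.7515)·e^(0.0854·8/12) = 587.8285 × 1.058585 = 622.2664
Value (long) = (F − K)·e^(−rT) = (622.2664 − 569.15) × 0.944657 = 50.1768
Short position value = −(long value) = -€50.18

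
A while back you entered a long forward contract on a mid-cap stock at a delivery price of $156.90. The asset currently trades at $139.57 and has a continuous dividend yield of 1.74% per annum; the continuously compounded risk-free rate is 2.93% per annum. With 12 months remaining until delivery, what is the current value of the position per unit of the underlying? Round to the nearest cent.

Current fair forward for the remaining 12 months: F = S·e^((r − q)·T), (r − q) = 0.0293 − 0.0174 = 0.0119
F = 139.57 · e^(0.0119 × 12/12) = 139.57 × 1.011971 = 141.2408
Value of long forward = (F − K)·e^(−rT) = (141.2408 − 156.90) · e^(−0.0293·12/12)
= -15.6592 × 0.971125 = -15.21

-$15.21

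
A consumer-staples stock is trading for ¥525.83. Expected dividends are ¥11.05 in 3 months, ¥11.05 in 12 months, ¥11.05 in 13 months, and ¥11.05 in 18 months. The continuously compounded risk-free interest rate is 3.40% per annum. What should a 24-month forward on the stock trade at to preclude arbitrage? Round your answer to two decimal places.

¥517.03

PV(dividends) I = 11.05·e^(−0.0340·3/12) + 11.05·e^(−0.0340·12/12) + 11.05·e^(−0.0340·13/12) + 11.05·e^(−0.0340·18/12)
I = 10.9565 + 10.6806 + 10.6504 + 10.5006 = 42.7881
F = (S − I)·e^(rT) = (525.83 − 42.7881) · e^(0.0340·24/12)
= 483.0419 · e^0.068000 = 483.0419 × 1.070365 = ¥517.03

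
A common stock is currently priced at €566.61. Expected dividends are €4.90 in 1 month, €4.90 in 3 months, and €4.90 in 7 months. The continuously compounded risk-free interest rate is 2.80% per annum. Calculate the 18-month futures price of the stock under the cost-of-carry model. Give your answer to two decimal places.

PV(dividends) I = 4.90·e^(−0.0280·1/12) + 4.90·e^(−0.0280·3/12) + 4.90·e^(−0.0280·7/12)
I = 4.8886 + 4.8658 + 4.8206 = 14.5750
F = (S − I)·e^(rT) = (566.61 − 14.5750) · e^(0.0280·18/12)
= 552.0350 · e^0.042000 = 552.0350 × 1.042894 = €575.71

€575.71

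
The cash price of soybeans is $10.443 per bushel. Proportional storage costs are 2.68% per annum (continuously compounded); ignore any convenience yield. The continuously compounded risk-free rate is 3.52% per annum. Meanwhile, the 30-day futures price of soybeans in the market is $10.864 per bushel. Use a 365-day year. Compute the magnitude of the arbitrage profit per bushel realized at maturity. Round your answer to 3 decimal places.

Fair futures: F* = S·e^(carry·T), with carry = (r + u) = 0.0352 + 0.0268 = 0.0620
F* = 10.443 · e^(0.0620 × 30/365) = 10.443 · e^0.005096 = 10.443 × 1.005109 = $10.4964
Market $10.864 > fair $10.4964: forward overpriced → cash-and-carry (buy spot, short the forward).
At maturity, profit = |F_mkt − F*| = |10.864 − 10.4964| = $0.368 per bushel

$0.368 per bushel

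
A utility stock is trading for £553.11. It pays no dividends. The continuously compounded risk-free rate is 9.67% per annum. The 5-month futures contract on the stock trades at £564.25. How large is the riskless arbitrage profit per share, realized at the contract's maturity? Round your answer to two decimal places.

Fair futures: F* = S·e^(carry·T), with carry = r = 0.0967
F* = 553.11 · e^(0.0967 × 5/12) = 553.11 · e^0.040292 = 553.11 × 1.041115 = £575.8511
Market £564.25 < fair £575.8511: forward underpriced → reverse cash-and-carry (short spot, go long the forward).
At maturity, profit = |F_mkt − F*| = |564.25 − 575.8511| = £11.60 per share

£11.60 per share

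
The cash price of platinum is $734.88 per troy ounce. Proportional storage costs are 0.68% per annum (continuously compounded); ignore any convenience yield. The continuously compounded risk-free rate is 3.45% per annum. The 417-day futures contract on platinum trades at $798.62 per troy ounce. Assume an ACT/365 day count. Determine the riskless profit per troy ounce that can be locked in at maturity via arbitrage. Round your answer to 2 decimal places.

Fair futures: F* = S·e^(carry·T), with carry = (r + u) = 0.0345 + 0.0068 = 0.0413
F* = 734.88 · e^(0.0413 × 417/365) = 734.88 · e^0.047184 = 734.88 × 1.048315 = $770.3857
Market $798.62 > fair $770.3857: forward overpriced → cash-and-carry (buy spot, short the forward).
At maturity, profit = |F_mkt − F*| = |798.62 − 770.3857| = $28.23 per troy ounce

$28.23 per troy ounce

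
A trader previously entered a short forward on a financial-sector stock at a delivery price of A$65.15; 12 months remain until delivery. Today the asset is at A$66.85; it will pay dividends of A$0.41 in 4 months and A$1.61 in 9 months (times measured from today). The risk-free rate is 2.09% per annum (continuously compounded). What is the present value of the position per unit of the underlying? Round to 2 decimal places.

-A$1.06

PV(remaining dividends) I = 0.41·e^(−0.0209·4/12) + 1.61·e^(−0.0209·9/12) = 1.9921
Current forward F = (S − I)·e^(rT) = (66.85 − 1.9921)·e^(0.0209·12/12) = 64.8579 × 1.021120 = 66.2277
Value (long) = (F − K)·e^(−rT) = (66.2277 − 65.15) × 0.979317 = 1.0554
Short position value = −(long value) = -A$1.06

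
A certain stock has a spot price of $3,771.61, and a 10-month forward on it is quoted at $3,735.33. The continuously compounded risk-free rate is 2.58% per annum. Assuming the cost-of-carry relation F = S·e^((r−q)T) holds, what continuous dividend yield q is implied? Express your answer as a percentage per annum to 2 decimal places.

From F = S·e^((r−q)T): (r − q) = ln(F/S)/T
ln(3735.33/3771.61) = ln(0.990381) = -0.009666
(r − q) = -0.009666 / (10/12) = -0.011599
q = r − ln(F/S)/T = 0.0258 + 0.011599 = 0.037399
q = 3.74%

3.74%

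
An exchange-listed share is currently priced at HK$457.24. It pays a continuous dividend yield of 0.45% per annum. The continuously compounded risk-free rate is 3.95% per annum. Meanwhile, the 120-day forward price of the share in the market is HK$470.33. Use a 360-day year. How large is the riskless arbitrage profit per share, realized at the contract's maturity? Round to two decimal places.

HK$7.72 per share

Fair forward: F* = S·e^(carry·T), with carry = (r − q) = 0.0395 − 0.0045 = 0.0350
F* = 457.24 · e^(0.0350 × 120/360) = 457.24 · e^0.011667 = 457.24 × 1.011735 = HK$462.6057
Market HK$470.33 > fair HK$462.6057: forward overpriced → cash-and-carry (buy spot, short the forward).
At maturity, profit = |F_mkt − F*| = |470.33 − 462.6057| = HK$7.72 per share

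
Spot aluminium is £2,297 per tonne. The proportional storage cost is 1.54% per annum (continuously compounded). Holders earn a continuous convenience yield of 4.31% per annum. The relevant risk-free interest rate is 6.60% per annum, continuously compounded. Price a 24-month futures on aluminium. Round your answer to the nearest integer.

Net carry = r + u − y = 0.0660 + 0.0154 − 0.0431 = 0.0383
F = S·e^((r+u−y)T) = 2297 · e^(0.0383 × 24/12) = 2297 · e^0.076600
= 2297 × 1.079610 = £2,480 per tonne

£2,480 per tonne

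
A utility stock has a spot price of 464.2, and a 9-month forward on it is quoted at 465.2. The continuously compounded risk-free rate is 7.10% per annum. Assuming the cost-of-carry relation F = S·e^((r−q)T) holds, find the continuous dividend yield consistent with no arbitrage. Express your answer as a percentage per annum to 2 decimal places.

6.81%

From F = S·e^((r−q)T): (r − q) = ln(F/S)/T
ln(465.2/464.2) = ln(1.002154) = 0.002152
(r − q) = 0.002152 / (9/12) = 0.002869
q = r − ln(F/S)/T = 0.0710 − 0.002869 = 0.068131
q = 6.81%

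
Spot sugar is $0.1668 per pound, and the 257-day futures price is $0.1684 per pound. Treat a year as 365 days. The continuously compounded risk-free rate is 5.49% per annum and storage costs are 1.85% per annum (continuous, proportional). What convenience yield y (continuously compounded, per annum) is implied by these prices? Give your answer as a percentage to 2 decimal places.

5.98%

F = S·e^((r+u−y)T) ⇒ (r+u−y) = ln(F/S)/T
ln(0.1684/0.1668) = 0.009547; /T ⇒ 0.013559
y = r + u − ln(F/S)/T = 0.0549 + 0.0185 − 0.013559 = 0.059841
y = 5.98%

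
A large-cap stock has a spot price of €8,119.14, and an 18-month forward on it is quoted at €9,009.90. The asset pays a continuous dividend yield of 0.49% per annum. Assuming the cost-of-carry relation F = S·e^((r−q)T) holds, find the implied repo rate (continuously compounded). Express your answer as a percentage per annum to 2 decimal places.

From F = S·e^((r−q)T): (r − q) = ln(F/S)/T
ln(9009.90/8119.14) = ln(1.109711) = 0.104100
(r − q) = 0.104100 / (18/12) = 0.069400
r = ln(F/S)/T + q = 0.069400 + 0.0049 = 0.074300
r = 7.43%

7.43%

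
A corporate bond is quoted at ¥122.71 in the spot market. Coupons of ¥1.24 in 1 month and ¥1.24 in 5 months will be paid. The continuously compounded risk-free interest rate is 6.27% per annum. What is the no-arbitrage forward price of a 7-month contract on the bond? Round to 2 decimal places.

¥124.75

PV(coupons) I = 1.24·e^(−0.0627·1/12) + 1.24·e^(−0.0627·5/12)
I = 1.2335 + 1.2080 = 2.4415
F = (S − I)·e^(rT) = (122.71 − 2.4415) · e^(0.0627·7/12)
= 120.2685 · e^0.036575 = 120.2685 × 1.037252 = ¥124.75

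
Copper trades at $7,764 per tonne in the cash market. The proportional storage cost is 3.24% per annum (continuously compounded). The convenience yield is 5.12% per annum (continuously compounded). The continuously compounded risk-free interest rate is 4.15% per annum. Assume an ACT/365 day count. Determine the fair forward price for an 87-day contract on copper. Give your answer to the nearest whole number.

$7,806 per tonne

Net carry = r + u − y = 0.0415 + 0.0324 − 0.0512 = 0.0227
F = S·e^((r+u−y)T) = 7764 · e^(0.0227 × 87/365) = 7764 · e^0.005411
= 7764 × 1.005426 = $7,806 per tonne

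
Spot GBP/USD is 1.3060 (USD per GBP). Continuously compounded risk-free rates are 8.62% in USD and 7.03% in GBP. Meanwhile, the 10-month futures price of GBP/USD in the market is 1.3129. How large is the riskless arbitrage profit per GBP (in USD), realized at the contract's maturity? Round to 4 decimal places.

Fair futures: F* = S·e^(carry·T), with carry = (r_USD − r_GBP) = 0.0862 − 0.0703 = 0.0159
F* = 1.3060 · e^(0.0159 × 10/12) = 1.3060 · e^0.013250 = 1.3060 × 1.013338 = 1.3234
Market 1.3129 < fair 1.3234: forward underpriced → reverse cash-and-carry (short spot, go long the forward).
At maturity, profit = |F_mkt − F*| = |1.3129 − 1.3234| = 0.0105 per GBP (in USD)

0.0105 per GBP (in USD)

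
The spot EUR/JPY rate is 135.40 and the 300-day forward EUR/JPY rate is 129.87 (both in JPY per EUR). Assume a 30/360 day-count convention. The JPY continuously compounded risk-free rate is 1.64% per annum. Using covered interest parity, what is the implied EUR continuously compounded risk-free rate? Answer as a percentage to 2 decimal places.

6.64%

F = S·e^((r_JPY − r_EUR)T) ⇒ r_EUR = r_JPY − ln(F/S)/T
ln(129.87/135.40) = -0.041699; /(300/360) = -0.050039
r_EUR = 0.0164 + 0.050039 = 0.066439
r_EUR = 6.64%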